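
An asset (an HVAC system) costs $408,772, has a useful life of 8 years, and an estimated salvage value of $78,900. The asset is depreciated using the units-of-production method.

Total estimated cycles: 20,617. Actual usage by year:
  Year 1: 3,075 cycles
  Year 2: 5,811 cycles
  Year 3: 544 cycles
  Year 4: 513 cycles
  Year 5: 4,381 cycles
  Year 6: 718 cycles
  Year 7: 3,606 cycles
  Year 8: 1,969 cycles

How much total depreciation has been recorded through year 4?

$159,088

Depreciable base = $408,772 − $78,900 = $329,872.
Rate = $329,872 / 20,617 cycles = $16 per cycle.
Year 1: 3,075 × $16 = $49,200. Book value $359,572.
Year 2: 5,811 × $16 = $92,976. Book value $266,596.
Year 3: 544 × $16 = $8,704. Book value $257,892.
Year 4: 513 × $16 = $8,208. Book value $249,684.
Accumulated through year 4 = $408,772 − $249,684 = $159,088.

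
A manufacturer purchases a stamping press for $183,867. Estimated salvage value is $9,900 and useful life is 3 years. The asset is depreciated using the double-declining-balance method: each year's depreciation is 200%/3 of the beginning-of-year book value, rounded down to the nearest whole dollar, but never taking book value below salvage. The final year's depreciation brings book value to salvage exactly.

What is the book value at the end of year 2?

Depreciable base = $183,867 − $9,900 = $173,967.
Year 1: ⌊$183,867 × 200%/3⌋ = $122,578. Book value $61,289.
Year 2: ⌊$61,289 × 200%/3⌋ = $40,859. Book value $20,430.

$20,430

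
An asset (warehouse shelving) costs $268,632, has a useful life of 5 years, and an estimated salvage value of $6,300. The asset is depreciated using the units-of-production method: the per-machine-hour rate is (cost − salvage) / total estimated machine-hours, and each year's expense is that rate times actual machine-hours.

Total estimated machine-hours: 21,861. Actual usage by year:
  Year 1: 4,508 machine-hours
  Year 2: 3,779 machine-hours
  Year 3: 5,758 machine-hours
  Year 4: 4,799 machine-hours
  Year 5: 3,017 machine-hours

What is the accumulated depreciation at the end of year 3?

$168,540

Depreciable base = $268,632 − $6,300 = $262,332.
Rate = $262,332 / 21,861 machine-hours = $12 per machine-hour.
Year 1: 4,508 × $12 = $54,096. Book value $214,536.
Year 2: 3,779 × $12 = $45,348. Book value $169,188.
Year 3: 5,758 × $12 = $69,096. Book value $100,092.
Accumulated through year 3 = $268,632 − $100,092 = $168,540.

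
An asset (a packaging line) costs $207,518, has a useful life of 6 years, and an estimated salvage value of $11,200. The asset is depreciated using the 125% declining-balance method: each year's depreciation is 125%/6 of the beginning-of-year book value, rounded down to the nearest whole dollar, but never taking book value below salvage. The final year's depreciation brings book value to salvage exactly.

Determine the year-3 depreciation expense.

$27,095

Depreciable base = $207,518 − $11,200 = $196,318.
Year 1: ⌊$207,518 × 125%/6⌋ = $43,232. Book value $164,286.
Year 2: ⌊$164,286 × 125%/6⌋ = $34,226. Book value $130,060.
Year 3: ⌊$130,060 × 125%/6⌋ = $27,095. Book value $102,965.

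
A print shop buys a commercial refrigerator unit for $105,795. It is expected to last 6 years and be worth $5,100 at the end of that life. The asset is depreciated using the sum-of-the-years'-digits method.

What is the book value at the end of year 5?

$9,895

Depreciable base = $105,795 − $5,100 = $100,695.
Sum of the years' digits = 6+5+4+3+2+1 = 21.
Year 1: $100,695 × 6/21 = $28,770. Book value $77,025.
Year 2: $100,695 × 5/21 = $23,975. Book value $53,050.
Year 3: $100,695 × 4/21 = $19,180. Book value $33,870.
Year 4: $100,695 × 3/21 = $14,385. Book value $19,485.
Year 5: $100,695 × 2/21 = $9,590. Book value $9,895.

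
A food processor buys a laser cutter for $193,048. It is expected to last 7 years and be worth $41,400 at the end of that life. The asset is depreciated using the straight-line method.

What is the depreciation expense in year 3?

Depreciable base = $193,048 − $41,400 = $151,648.
Annual expense = $151,648 / 7 = $21,664.

$21,664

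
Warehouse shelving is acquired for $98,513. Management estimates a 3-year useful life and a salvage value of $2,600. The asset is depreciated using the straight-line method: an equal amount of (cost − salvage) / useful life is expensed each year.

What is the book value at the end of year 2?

$34,571

Depreciable base = $98,513 − $2,600 = $95,913.
Annual expense = $95,913 / 3 = $31,971.
End of year 1: book value $66,542.
End of year 2: book value $34,571.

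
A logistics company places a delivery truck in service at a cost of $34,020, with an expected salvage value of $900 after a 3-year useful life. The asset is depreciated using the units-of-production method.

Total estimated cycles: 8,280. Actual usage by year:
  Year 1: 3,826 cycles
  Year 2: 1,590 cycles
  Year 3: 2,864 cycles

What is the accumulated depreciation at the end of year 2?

$21,664

Depreciable base = $34,020 − $900 = $33,120.
Rate = $33,120 / 8,280 cycles = $4 per cycle.
Year 1: 3,826 × $4 = $15,304. Book value $18,716.
Year 2: 1,590 × $4 = $6,360. Book value $12,356.
Accumulated through year 2 = $34,020 − $12,356 = $21,664.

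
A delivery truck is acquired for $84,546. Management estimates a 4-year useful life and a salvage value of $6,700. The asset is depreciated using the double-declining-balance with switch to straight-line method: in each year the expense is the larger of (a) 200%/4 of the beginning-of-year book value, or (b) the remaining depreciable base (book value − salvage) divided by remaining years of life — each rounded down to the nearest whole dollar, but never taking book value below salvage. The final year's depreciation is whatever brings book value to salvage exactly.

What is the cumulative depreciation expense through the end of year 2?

Depreciable base = $84,546 − $6,700 = $77,846.
Year 1: DB = ⌊$84,546 × 200%/4⌋ = $42,273; SL = ⌊$77,846/4⌋ = $19,461 → take DB $42,273. Book value $42,273.
Year 2: DB = ⌊$42,273 × 200%/4⌋ = $21,136; SL = ⌊$35,573/3⌋ = $11,857 → take DB $21,136. Book value $21,137.
Accumulated through year 2 = $84,546 − $21,137 = $63,409.

$63,409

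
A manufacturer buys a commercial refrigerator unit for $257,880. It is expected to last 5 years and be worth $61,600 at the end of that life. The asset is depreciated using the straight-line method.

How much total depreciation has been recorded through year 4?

Depreciable base = $257,880 − $61,600 = $196,280.
Annual expense = $196,280 / 5 = $39,256.
End of year 1: book value $218,624.
End of year 2: book value $179,368.
End of year 3: book value $140,112.
End of year 4: book value $100,856.
Accumulated through year 4 = $257,880 − $100,856 = $157,024.

$157,024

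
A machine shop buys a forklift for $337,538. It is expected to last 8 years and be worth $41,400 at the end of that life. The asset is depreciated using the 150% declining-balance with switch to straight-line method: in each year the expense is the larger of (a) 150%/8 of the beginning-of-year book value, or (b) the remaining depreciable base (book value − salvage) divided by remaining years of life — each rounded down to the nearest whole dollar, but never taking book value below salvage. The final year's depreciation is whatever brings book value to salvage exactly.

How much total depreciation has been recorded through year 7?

$270,097

Depreciable base = $337,538 − $41,400 = $296,138.
Year 1: DB = ⌊$337,538 × 150%/8⌋ = $63,288; SL = ⌊$296,138/8⌋ = $37,017 → take DB $63,288. Book value $274,250.
Year 2: DB = ⌊$274,250 × 150%/8⌋ = $51,421; SL = ⌊$232,850/7⌋ = $33,264 → take DB $51,421. Book value $222,829.
Year 3: DB = ⌊$222,829 × 150%/8⌋ = $41,780; SL = ⌊$181,429/6⌋ = $30,238 → take DB $41,780. Book value $181,049.
Year 4: DB = ⌊$181,049 × 150%/8⌋ = $33,946; SL = ⌊$139,649/5⌋ = $27,929 → take DB $33,946. Book value $147,103.
Year 5: DB = ⌊$147,103 × 150%/8⌋ = $27,581; SL = ⌊$105,703/4⌋ = $26,425 → take DB $27,581. Book value $119,522.
Year 6: DB = ⌊$119,522 × 150%/8⌋ = $22,410; SL = ⌊$78,122/3⌋ = $26,040 → take SL $26,040. Book value $93,482.
Year 7: DB = ⌊$93,482 × 150%/8⌋ = $17,527; SL = ⌊$52,082/2⌋ = $26,041 → take SL $26,041. Book value $67,441.
Accumulated through year 7 = $337,538 − $67,441 = $270,097.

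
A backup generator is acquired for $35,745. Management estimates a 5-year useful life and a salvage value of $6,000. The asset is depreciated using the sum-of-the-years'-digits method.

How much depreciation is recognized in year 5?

$1,983

Depreciable base = $35,745 − $6,000 = $29,745.
Sum of the years' digits = 5+4+3+2+1 = 15.
Year 1: $29,745 × 5/15 = $9,915. Book value $25,830.
Year 2: $29,745 × 4/15 = $7,932. Book value $17,898.
Year 3: $29,745 × 3/15 = $5,949. Book value $11,949.
Year 4: $29,745 × 2/15 = $3,966. Book value $7,983.
Year 5: $29,745 × 1/15 = $1,983. Book value $6,000.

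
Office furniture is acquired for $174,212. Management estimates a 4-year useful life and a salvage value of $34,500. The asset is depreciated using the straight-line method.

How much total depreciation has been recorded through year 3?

$104,784

Depreciable base = $174,212 − $34,500 = $139,712.
Annual expense = $139,712 / 4 = $34,928.
End of year 1: book value $139,284.
End of year 2: book value $104,356.
End of year 3: book value $69,428.
Accumulated through year 3 = $174,212 − $69,428 = $104,784.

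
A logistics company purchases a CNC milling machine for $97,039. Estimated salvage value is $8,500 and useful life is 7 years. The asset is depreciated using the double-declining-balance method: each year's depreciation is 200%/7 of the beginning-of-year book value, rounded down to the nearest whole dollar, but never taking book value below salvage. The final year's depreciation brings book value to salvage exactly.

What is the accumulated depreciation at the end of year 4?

$71,778

Depreciable base = $97,039 − $8,500 = $88,539.
Year 1: ⌊$97,039 × 200%/7⌋ = $27,725. Book value $69,314.
Year 2: ⌊$69,314 × 200%/7⌋ = $19,804. Book value $49,510.
Year 3: ⌊$49,510 × 200%/7⌋ = $14,145. Book value $35,365.
Year 4: ⌊$35,365 × 200%/7⌋ = $10,104. Book value $25,261.
Accumulated through year 4 = $97,039 − $25,261 = $71,778.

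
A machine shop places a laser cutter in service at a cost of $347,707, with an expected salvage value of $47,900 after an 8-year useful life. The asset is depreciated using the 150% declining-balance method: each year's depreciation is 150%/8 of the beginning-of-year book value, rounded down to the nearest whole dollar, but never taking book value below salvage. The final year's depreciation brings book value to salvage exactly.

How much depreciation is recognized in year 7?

Depreciable base = $347,707 − $47,900 = $299,807.
Year 1: ⌊$347,707 × 150%/8⌋ = $65,195. Book value $282,512.
Year 2: ⌊$282,512 × 150%/8⌋ = $52,971. Book value $229,541.
Year 3: ⌊$229,541 × 150%/8⌋ = $43,038. Book value $186,503.
Year 4: ⌊$186,503 × 150%/8⌋ = $34,969. Book value $151,534.
Year 5: ⌊$151,534 × 150%/8⌋ = $28,412. Book value $123,122.
Year 6: ⌊$123,122 × 150%/8⌋ = $23,085. Book value $100,037.
Year 7: ⌊$100,037 × 150%/8⌋ = $18,756. Book value $81,281.

$18,756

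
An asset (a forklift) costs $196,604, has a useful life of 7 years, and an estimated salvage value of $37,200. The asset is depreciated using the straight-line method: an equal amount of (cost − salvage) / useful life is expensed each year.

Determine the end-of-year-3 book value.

$128,288

Depreciable base = $196,604 − $37,200 = $159,404.
Annual expense = $159,404 / 7 = $22,772.
End of year 1: book value $173,832.
End of year 2: book value $151,060.
End of year 3: book value $128,288.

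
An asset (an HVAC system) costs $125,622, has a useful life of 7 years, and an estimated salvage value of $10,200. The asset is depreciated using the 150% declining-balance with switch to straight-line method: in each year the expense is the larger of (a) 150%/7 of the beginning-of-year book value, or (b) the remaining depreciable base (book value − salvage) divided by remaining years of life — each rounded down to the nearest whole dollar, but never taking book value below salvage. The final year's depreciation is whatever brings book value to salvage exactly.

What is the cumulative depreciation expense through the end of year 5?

$90,303

Depreciable base = $125,622 − $10,200 = $115,422.
Year 1: DB = ⌊$125,622 × 150%/7⌋ = $26,919; SL = ⌊$115,422/7⌋ = $16,488 → take DB $26,919. Book value $98,703.
Year 2: DB = ⌊$98,703 × 150%/7⌋ = $21,150; SL = ⌊$88,503/6⌋ = $14,750 → take DB $21,150. Book value $77,553.
Year 3: DB = ⌊$77,553 × 150%/7⌋ = $16,618; SL = ⌊$67,353/5⌋ = $13,470 → take DB $16,618. Book value $60,935.
Year 4: DB = ⌊$60,935 × 150%/7⌋ = $13,057; SL = ⌊$50,735/4⌋ = $12,683 → take DB $13,057. Book value $47,878.
Year 5: DB = ⌊$47,878 × 150%/7⌋ = $10,259; SL = ⌊$37,678/3⌋ = $12,559 → take SL $12,559. Book value $35,319.
Accumulated through year 5 = $125,622 − $35,319 = $90,303.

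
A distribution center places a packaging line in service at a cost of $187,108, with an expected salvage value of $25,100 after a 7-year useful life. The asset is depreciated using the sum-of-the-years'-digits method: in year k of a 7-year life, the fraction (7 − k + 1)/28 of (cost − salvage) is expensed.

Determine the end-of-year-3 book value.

$82,960

Depreciable base = $187,108 − $25,100 = $162,008.
Sum of the years' digits = 7+6+5+4+3+2+1 = 28.
Year 1: $162,008 × 7/28 = $40,502. Book value $146,606.
Year 2: $162,008 × 6/28 = $34,716. Book value $111,890.
Year 3: $162,008 × 5/28 = $28,930. Book value $82,960.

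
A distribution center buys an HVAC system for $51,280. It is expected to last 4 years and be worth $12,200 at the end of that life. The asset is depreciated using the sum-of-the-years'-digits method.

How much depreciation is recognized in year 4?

$3,908

Depreciable base = $51,280 − $12,200 = $39,080.
Sum of the years' digits = 4+3+2+1 = 10.
Year 1: $39,080 × 4/10 = $15,632. Book value $35,648.
Year 2: $39,080 × 3/10 = $11,724. Book value $23,924.
Year 3: $39,080 × 2/10 = $7,816. Book value $16,108.
Year 4: $39,080 × 1/10 = $3,908. Book value $12,200.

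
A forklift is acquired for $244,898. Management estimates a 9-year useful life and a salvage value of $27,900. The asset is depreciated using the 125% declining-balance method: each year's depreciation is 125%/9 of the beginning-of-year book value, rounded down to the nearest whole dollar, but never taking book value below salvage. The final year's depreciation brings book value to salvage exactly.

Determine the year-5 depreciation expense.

Depreciable base = $244,898 − $27,900 = $216,998.
Year 1: ⌊$244,898 × 125%/9⌋ = $34,013. Book value $210,885.
Year 2: ⌊$210,885 × 125%/9⌋ = $29,289. Book value $181,596.
Year 3: ⌊$181,596 × 125%/9⌋ = $25,221. Book value $156,375.
Year 4: ⌊$156,375 × 125%/9⌋ = $21,718. Book value $134,657.
Year 5: ⌊$134,657 × 125%/9⌋ = $18,702. Book value $115,955.

$18,702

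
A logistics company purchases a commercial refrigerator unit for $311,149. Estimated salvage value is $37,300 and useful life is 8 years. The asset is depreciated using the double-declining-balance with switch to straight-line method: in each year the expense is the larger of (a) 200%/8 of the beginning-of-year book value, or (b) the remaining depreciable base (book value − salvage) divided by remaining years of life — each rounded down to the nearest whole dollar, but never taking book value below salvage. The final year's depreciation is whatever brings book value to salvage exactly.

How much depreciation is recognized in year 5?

$24,612

Depreciable base = $311,149 − $37,300 = $273,849.
Year 1: DB = ⌊$311,149 × 200%/8⌋ = $77,787; SL = ⌊$273,849/8⌋ = $34,231 → take DB $77,787. Book value $233,362.
Year 2: DB = ⌊$233,362 × 200%/8⌋ = $58,340; SL = ⌊$196,062/7⌋ = $28,008 → take DB $58,340. Book value $175,022.
Year 3: DB = ⌊$175,022 × 200%/8⌋ = $43,755; SL = ⌊$137,722/6⌋ = $22,953 → take DB $43,755. Book value $131,267.
Year 4: DB = ⌊$131,267 × 200%/8⌋ = $32,816; SL = ⌊$93,967/5⌋ = $18,793 → take DB $32,816. Book value $98,451.
Year 5: DB = ⌊$98,451 × 200%/8⌋ = $24,612; SL = ⌊$61,151/4⌋ = $15,287 → take DB $24,612. Book value $73,839.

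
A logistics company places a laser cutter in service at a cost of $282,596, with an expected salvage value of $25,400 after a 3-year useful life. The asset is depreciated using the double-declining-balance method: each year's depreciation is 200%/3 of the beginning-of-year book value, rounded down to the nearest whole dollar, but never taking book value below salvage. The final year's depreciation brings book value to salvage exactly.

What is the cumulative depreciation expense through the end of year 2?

$251,196

Depreciable base = $282,596 − $25,400 = $257,196.
Year 1: ⌊$282,596 × 200%/3⌋ = $188,397. Book value $94,199.
Year 2: ⌊$94,199 × 200%/3⌋ = $62,799. Book value $31,400.
Accumulated through year 2 = $282,596 − $31,400 = $251,196.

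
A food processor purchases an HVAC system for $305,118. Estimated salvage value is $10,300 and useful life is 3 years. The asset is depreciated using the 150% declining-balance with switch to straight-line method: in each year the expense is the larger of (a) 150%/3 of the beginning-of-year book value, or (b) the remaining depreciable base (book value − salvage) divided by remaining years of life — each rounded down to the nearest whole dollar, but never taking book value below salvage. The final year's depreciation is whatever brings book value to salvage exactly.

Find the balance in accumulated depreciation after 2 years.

$228,838

Depreciable base = $305,118 − $10,300 = $294,818.
Year 1: DB = ⌊$305,118 × 150%/3⌋ = $152,559; SL = ⌊$294,818/3⌋ = $98,272 → take DB $152,559. Book value $152,559.
Year 2: DB = ⌊$152,559 × 150%/3⌋ = $76,279; SL = ⌊$142,259/2⌋ = $71,129 → take DB $76,279. Book value $76,280.
Accumulated through year 2 = $305,118 − $76,280 = $228,838.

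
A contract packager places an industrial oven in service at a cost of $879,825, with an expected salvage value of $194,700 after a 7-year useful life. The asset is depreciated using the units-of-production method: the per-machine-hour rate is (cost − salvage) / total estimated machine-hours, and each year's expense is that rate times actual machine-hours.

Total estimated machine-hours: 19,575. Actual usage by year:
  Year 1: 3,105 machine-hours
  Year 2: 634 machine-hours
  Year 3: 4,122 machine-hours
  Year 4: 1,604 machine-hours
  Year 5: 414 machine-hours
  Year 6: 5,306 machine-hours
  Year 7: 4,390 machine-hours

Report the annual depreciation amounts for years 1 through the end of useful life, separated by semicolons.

$108,675; $22,190; $144,270; $56,140; $14,490; $185,710; $153,650

Depreciable base = $879,825 − $194,700 = $685,125.
Rate = $685,125 / 19,575 machine-hours = $35 per machine-hour.
Year 1: 3,105 × $35 = $108,675. Book value $771,150.
Year 2: 634 × $35 = $22,190. Book value $748,960.
Year 3: 4,122 × $35 = $144,270. Book value $604,690.
Year 4: 1,604 × $35 = $56,140. Book value $548,550.
Year 5: 414 × $35 = $14,490. Book value $534,060.
Year 6: 5,306 × $35 = $185,710. Book value $348,350.
Year 7: 4,390 × $35 = $153,650. Book value $194,700.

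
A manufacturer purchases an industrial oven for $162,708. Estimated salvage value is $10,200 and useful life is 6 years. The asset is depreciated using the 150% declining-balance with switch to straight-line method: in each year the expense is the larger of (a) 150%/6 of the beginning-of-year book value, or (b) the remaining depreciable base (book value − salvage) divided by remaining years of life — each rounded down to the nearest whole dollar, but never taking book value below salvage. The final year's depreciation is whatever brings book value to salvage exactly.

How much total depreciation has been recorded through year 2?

Depreciable base = $162,708 − $10,200 = $152,508.
Year 1: DB = ⌊$162,708 × 150%/6⌋ = $40,677; SL = ⌊$152,508/6⌋ = $25,418 → take DB $40,677. Book value $122,031.
Year 2: DB = ⌊$122,031 × 150%/6⌋ = $30,507; SL = ⌊$111,831/5⌋ = $22,366 → take DB $30,507. Book value $91,524.
Accumulated through year 2 = $162,708 − $91,524 = $71,184.

$71,184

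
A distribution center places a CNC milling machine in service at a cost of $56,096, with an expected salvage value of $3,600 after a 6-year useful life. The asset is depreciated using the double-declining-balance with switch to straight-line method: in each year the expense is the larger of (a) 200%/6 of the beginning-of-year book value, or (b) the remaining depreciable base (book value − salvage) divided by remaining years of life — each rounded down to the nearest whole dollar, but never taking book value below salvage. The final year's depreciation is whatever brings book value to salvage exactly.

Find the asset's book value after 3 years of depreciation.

Depreciable base = $56,096 − $3,600 = $52,496.
Year 1: DB = ⌊$56,096 × 200%/6⌋ = $18,698; SL = ⌊$52,496/6⌋ = $8,749 → take DB $18,698. Book value $37,398.
Year 2: DB = ⌊$37,398 × 200%/6⌋ = $12,466; SL = ⌊$33,798/5⌋ = $6,759 → take DB $12,466. Book value $24,932.
Year 3: DB = ⌊$24,932 × 200%/6⌋ = $8,310; SL = ⌊$21,332/4⌋ = $5,333 → take DB $8,310. Book value $16,622.

$16,622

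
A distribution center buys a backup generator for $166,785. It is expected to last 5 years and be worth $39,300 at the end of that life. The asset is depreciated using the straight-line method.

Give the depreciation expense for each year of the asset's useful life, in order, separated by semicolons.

$25,497; $25,497; $25,497; $25,497; $25,497

Depreciable base = $166,785 − $39,300 = $127,485.
Annual expense = $127,485 / 5 = $25,497.
End of year 1: book value $141,288.
End of year 2: book value $115,791.
End of year 3: book value $90,294.
End of year 4: book value $64,797.
End of year 5: book value $39,300.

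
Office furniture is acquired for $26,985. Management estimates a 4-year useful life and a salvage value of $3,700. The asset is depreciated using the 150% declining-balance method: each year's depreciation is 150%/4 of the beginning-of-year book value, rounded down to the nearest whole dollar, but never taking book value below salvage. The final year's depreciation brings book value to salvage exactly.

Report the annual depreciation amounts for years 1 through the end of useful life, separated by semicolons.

$10,119; $6,324; $3,953; $2,889

Depreciable base = $26,985 − $3,700 = $23,285.
Year 1: ⌊$26,985 × 150%/4⌋ = $10,119. Book value $16,866.
Year 2: ⌊$16,866 × 150%/4⌋ = $6,324. Book value $10,542.
Year 3: ⌊$10,542 × 150%/4⌋ = $3,953. Book value $6,589.
Year 4 (final): $6,589 − $3,700 = $2,889. Book value $3,700.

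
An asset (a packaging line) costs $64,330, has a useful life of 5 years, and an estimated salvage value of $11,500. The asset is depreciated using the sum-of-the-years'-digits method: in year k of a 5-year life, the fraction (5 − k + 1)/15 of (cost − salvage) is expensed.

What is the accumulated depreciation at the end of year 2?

$31,698

Depreciable base = $64,330 − $11,500 = $52,830.
Sum of the years' digits = 5+4+3+2+1 = 15.
Year 1: $52,830 × 5/15 = $17,610. Book value $46,720.
Year 2: $52,830 × 4/15 = $14,088. Book value $32,632.
Accumulated through year 2 = $64,330 − $32,632 = $31,698.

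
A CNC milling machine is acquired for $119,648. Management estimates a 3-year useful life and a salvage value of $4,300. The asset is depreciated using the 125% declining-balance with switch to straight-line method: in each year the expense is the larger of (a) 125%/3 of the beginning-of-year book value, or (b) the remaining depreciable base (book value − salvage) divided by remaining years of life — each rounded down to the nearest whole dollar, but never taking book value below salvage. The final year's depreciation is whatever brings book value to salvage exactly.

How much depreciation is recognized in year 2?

Depreciable base = $119,648 − $4,300 = $115,348.
Year 1: DB = ⌊$119,648 × 125%/3⌋ = $49,853; SL = ⌊$115,348/3⌋ = $38,449 → take DB $49,853. Book value $69,795.
Year 2: DB = ⌊$69,795 × 125%/3⌋ = $29,081; SL = ⌊$65,495/2⌋ = $32,747 → take SL $32,747. Book value $37,048.

$32,747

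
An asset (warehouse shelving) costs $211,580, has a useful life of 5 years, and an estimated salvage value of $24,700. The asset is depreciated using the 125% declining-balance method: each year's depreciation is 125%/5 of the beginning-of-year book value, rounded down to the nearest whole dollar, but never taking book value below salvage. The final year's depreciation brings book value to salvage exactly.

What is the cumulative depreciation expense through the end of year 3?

$122,319

Depreciable base = $211,580 − $24,700 = $186,880.
Year 1: ⌊$211,580 × 125%/5⌋ = $52,895. Book value $158,685.
Year 2: ⌊$158,685 × 125%/5⌋ = $39,671. Book value $119,014.
Year 3: ⌊$119,014 × 125%/5⌋ = $29,753. Book value $89,261.
Accumulated through year 3 = $211,580 − $89,261 = $122,319.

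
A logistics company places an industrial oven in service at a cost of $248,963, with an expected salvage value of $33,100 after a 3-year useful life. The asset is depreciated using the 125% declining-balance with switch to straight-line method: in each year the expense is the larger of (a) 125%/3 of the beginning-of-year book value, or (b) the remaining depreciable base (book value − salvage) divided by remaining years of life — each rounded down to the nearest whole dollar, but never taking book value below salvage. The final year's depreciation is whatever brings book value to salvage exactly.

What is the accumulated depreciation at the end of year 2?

$164,246

Depreciable base = $248,963 − $33,100 = $215,863.
Year 1: DB = ⌊$248,963 × 125%/3⌋ = $103,734; SL = ⌊$215,863/3⌋ = $71,954 → take DB $103,734. Book value $145,229.
Year 2: DB = ⌊$145,229 × 125%/3⌋ = $60,512; SL = ⌊$112,129/2⌋ = $56,064 → take DB $60,512. Book value $84,717.
Accumulated through year 2 = $248,963 − $84,717 = $164,246.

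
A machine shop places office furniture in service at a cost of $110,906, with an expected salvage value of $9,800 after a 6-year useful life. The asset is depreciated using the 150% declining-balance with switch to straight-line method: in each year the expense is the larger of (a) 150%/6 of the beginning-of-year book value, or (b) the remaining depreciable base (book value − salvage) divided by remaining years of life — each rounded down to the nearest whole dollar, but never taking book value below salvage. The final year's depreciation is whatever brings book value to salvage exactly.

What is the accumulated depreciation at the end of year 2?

Depreciable base = $110,906 − $9,800 = $101,106.
Year 1: DB = ⌊$110,906 × 150%/6⌋ = $27,726; SL = ⌊$101,106/6⌋ = $16,851 → take DB $27,726. Book value $83,180.
Year 2: DB = ⌊$83,180 × 150%/6⌋ = $20,795; SL = ⌊$73,380/5⌋ = $14,676 → take DB $20,795. Book value $62,385.
Accumulated through year 2 = $110,906 − $62,385 = $48,521.

$48,521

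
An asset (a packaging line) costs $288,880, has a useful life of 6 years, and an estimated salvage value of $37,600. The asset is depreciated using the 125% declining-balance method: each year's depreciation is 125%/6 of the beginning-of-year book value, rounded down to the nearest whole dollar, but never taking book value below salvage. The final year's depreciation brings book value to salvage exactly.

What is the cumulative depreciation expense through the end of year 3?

Depreciable base = $288,880 − $37,600 = $251,280.
Year 1: ⌊$288,880 × 125%/6⌋ = $60,183. Book value $228,697.
Year 2: ⌊$228,697 × 125%/6⌋ = $47,645. Book value $181,052.
Year 3: ⌊$181,052 × 125%/6⌋ = $37,719. Book value $143,333.
Accumulated through year 3 = $288,880 − $143,333 = $145,547.

$145,547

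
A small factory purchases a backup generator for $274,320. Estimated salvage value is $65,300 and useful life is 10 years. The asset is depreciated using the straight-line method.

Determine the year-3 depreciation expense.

$20,902

Depreciable base = $274,320 − $65,300 = $209,020.
Annual expense = $209,020 / 10 = $20,902.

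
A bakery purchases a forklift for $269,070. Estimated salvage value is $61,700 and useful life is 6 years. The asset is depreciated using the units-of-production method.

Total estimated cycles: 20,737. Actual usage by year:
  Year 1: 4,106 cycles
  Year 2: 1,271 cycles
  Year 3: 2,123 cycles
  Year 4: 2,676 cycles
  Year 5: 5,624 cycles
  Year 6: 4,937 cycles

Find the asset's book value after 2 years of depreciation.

Depreciable base = $269,070 − $61,700 = $207,370.
Rate = $207,370 / 20,737 cycles = $10 per cycle.
Year 1: 4,106 × $10 = $41,060. Book value $228,010.
Year 2: 1,271 × $10 = $12,710. Book value $215,300.

$215,300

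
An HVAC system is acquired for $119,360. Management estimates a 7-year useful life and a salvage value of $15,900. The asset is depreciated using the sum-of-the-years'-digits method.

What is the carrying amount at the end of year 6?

$19,595

Depreciable base = $119,360 − $15,900 = $103,460.
Sum of the years' digits = 7+6+5+4+3+2+1 = 28.
Year 1: $103,460 × 7/28 = $25,865. Book value $93,495.
Year 2: $103,460 × 6/28 = $22,170. Book value $71,325.
Year 3: $103,460 × 5/28 = $18,475. Book value $52,850.
Year 4: $103,460 × 4/28 = $14,780. Book value $38,070.
Year 5: $103,460 × 3/28 = $11,085. Book value $26,985.
Year 6: $103,460 × 2/28 = $7,390. Book value $19,595.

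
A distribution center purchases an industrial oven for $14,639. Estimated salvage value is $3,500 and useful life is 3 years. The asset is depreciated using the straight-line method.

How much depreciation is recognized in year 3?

$3,713

Depreciable base = $14,639 − $3,500 = $11,139.
Annual expense = $11,139 / 3 = $3,713.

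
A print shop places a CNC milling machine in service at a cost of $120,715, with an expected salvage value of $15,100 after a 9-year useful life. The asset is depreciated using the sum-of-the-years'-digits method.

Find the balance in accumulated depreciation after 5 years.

$82,145

Depreciable base = $120,715 − $15,100 = $105,615.
Sum of the years' digits = 9+8+7+6+5+4+3+2+1 = 45.
Year 1: $105,615 × 9/45 = $21,123. Book value $99,592.
Year 2: $105,615 × 8/45 = $18,776. Book value $80,816.
Year 3: $105,615 × 7/45 = $16,429. Book value $64,387.
Year 4: $105,615 × 6/45 = $14,082. Book value $50,305.
Year 5: $105,615 × 5/45 = $11,735. Book value $38,570.
Accumulated through year 5 = $120,715 − $38,570 = $82,145.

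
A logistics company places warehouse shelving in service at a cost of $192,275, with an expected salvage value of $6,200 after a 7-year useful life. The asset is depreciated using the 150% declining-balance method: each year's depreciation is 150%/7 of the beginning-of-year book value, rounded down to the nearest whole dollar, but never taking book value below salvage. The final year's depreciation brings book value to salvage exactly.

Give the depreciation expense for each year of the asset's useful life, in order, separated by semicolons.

$41,201; $32,373; $25,435; $19,985; $15,703; $12,338; $39,040

Depreciable base = $192,275 − $6,200 = $186,075.
Year 1: ⌊$192,275 × 150%/7⌋ = $41,201. Book value $151,074.
Year 2: ⌊$151,074 × 150%/7⌋ = $32,373. Book value $118,701.
Year 3: ⌊$118,701 × 150%/7⌋ = $25,435. Book value $93,266.
Year 4: ⌊$93,266 × 150%/7⌋ = $19,985. Book value $73,281.
Year 5: ⌊$73,281 × 150%/7⌋ = $15,703. Book value $57,578.
Year 6: ⌊$57,578 × 150%/7⌋ = $12,338. Book value $45,240.
Year 7 (final): $45,240 − $6,200 = $39,040. Book value $6,200.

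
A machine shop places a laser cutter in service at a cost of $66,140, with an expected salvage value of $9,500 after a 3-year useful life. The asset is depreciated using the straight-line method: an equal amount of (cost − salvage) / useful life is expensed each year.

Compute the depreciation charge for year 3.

Depreciable base = $66,140 − $9,500 = $56,640.
Annual expense = $56,640 / 3 = $18,880.

$18,880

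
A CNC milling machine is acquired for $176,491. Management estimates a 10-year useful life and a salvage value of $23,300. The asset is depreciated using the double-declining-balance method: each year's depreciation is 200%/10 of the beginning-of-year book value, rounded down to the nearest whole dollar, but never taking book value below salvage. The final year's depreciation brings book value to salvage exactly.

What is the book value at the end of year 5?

$57,834

Depreciable base = $176,491 − $23,300 = $153,191.
Year 1: ⌊$176,491 × 200%/10⌋ = $35,298. Book value $141,193.
Year 2: ⌊$141,193 × 200%/10⌋ = $28,238. Book value $112,955.
Year 3: ⌊$112,955 × 200%/10⌋ = $22,591. Book value $90,364.
Year 4: ⌊$90,364 × 200%/10⌋ = $18,072. Book value $72,292.
Year 5: ⌊$72,292 × 200%/10⌋ = $14,458. Book value $57,834.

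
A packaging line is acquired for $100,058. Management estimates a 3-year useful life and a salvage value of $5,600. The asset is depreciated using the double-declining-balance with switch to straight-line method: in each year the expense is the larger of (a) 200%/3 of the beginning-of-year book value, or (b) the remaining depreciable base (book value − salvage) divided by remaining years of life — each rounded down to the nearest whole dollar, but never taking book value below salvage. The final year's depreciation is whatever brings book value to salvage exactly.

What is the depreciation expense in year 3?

Depreciable base = $100,058 − $5,600 = $94,458.
Year 1: DB = ⌊$100,058 × 200%/3⌋ = $66,705; SL = ⌊$94,458/3⌋ = $31,486 → take DB $66,705. Book value $33,353.
Year 2: DB = ⌊$33,353 × 200%/3⌋ = $22,235; SL = ⌊$27,753/2⌋ = $13,876 → take DB $22,235. Book value $11,118.
Year 3 (final): $11,118 − $5,600 = $5,518. Book value $5,600.

$5,518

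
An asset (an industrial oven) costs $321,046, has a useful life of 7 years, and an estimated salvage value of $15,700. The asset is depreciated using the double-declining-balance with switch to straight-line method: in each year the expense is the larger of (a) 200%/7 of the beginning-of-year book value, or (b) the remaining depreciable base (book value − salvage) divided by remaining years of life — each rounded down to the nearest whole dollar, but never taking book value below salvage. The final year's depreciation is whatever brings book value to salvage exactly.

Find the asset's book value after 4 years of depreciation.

Depreciable base = $321,046 − $15,700 = $305,346.
Year 1: DB = ⌊$321,046 × 200%/7⌋ = $91,727; SL = ⌊$305,346/7⌋ = $43,620 → take DB $91,727. Book value $229,319.
Year 2: DB = ⌊$229,319 × 200%/7⌋ = $65,519; SL = ⌊$213,619/6⌋ = $35,603 → take DB $65,519. Book value $163,800.
Year 3: DB = ⌊$163,800 × 200%/7⌋ = $46,800; SL = ⌊$148,100/5⌋ = $29,620 → take DB $46,800. Book value $117,000.
Year 4: DB = ⌊$117,000 × 200%/7⌋ = $33,428; SL = ⌊$101,300/4⌋ = $25,325 → take DB $33,428. Book value $83,572.

$83,572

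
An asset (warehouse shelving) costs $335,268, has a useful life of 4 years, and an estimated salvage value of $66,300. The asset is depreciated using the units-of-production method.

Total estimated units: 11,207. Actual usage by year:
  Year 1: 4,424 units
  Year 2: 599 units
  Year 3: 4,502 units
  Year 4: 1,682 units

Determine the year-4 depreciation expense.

Depreciable base = $335,268 − $66,300 = $268,968.
Rate = $268,968 / 11,207 units = $24 per unit.
Year 1: 4,424 × $24 = $106,176. Book value $229,092.
Year 2: 599 × $24 = $14,376. Book value $214,716.
Year 3: 4,502 × $24 = $108,048. Book value $106,668.
Year 4: 1,682 × $24 = $40,368. Book value $66,300.

$40,368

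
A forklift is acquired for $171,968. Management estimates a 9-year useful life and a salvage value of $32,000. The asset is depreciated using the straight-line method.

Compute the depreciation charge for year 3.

Depreciable base = $171,968 − $32,000 = $139,968.
Annual expense = $139,968 / 9 = $15,552.

$15,552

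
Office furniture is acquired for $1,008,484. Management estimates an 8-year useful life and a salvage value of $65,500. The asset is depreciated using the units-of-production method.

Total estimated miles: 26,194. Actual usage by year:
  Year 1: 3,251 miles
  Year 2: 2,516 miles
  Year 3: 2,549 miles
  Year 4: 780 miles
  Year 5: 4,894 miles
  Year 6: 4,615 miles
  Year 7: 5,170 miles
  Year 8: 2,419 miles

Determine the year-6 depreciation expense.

$166,140

Depreciable base = $1,008,484 − $65,500 = $942,984.
Rate = $942,984 / 26,194 miles = $36 per mile.
Year 1: 3,251 × $36 = $117,036. Book value $891,448.
Year 2: 2,516 × $36 = $90,576. Book value $800,872.
Year 3: 2,549 × $36 = $91,764. Book value $709,108.
Year 4: 780 × $36 = $28,080. Book value $681,028.
Year 5: 4,894 × $36 = $176,184. Book value $504,844.
Year 6: 4,615 × $36 = $166,140. Book value $338,704.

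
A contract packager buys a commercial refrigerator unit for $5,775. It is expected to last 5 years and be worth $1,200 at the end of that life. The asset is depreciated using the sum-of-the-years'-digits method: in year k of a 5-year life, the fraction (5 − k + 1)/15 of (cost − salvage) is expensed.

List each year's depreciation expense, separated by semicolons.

Depreciable base = $5,775 − $1,200 = $4,575.
Sum of the years' digits = 5+4+3+2+1 = 15.
Year 1: $4,575 × 5/15 = $1,525. Book value $4,250.
Year 2: $4,575 × 4/15 = $1,220. Book value $3,030.
Year 3: $4,575 × 3/15 = $915. Book value $2,115.
Year 4: $4,575 × 2/15 = $610. Book value $1,505.
Year 5: $4,575 × 1/15 = $305. Book value $1,200.

$1,525; $1,220; $915; $610; $305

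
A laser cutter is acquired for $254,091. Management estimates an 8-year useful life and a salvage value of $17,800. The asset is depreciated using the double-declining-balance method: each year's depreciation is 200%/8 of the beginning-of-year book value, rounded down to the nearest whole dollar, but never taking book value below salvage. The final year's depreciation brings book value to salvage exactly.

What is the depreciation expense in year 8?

$16,118

Depreciable base = $254,091 − $17,800 = $236,291.
Year 1: ⌊$254,091 × 200%/8⌋ = $63,522. Book value $190,569.
Year 2: ⌊$190,569 × 200%/8⌋ = $47,642. Book value $142,927.
Year 3: ⌊$142,927 × 200%/8⌋ = $35,731. Book value $107,196.
Year 4: ⌊$107,196 × 200%/8⌋ = $26,799. Book value $80,397.
Year 5: ⌊$80,397 × 200%/8⌋ = $20,099. Book value $60,298.
Year 6: ⌊$60,298 × 200%/8⌋ = $15,074. Book value $45,224.
Year 7: ⌊$45,224 × 200%/8⌋ = $11,306. Book value $33,918.
Year 8 (final): $33,918 − $17,800 = $16,118. Book value $17,800.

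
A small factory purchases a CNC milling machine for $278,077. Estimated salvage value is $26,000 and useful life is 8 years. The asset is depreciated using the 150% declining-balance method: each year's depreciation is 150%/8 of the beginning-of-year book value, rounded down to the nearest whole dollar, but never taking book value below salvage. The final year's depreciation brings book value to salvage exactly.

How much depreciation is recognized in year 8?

$39,005

Depreciable base = $278,077 − $26,000 = $252,077.
Year 1: ⌊$278,077 × 150%/8⌋ = $52,139. Book value $225,938.
Year 2: ⌊$225,938 × 150%/8⌋ = $42,363. Book value $183,575.
Year 3: ⌊$183,575 × 150%/8⌋ = $34,420. Book value $149,155.
Year 4: ⌊$149,155 × 150%/8⌋ = $27,966. Book value $121,189.
Year 5: ⌊$121,189 × 150%/8⌋ = $22,722. Book value $98,467.
Year 6: ⌊$98,467 × 150%/8⌋ = $18,462. Book value $80,005.
Year 7: ⌊$80,005 × 150%/8⌋ = $15,000. Book value $65,005.
Year 8 (final): $65,005 − $26,000 = $39,005. Book value $26,000.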